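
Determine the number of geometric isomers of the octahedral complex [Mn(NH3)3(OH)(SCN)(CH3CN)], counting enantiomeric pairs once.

4

The six octahedral sites form three mutually perpendicular trans pairs.
Working through the distinct placements yields 4 geometric isomers: NH3 mer (3 arrangements); NH3 fac (chiral).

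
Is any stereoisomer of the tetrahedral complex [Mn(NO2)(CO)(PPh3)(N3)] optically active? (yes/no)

Only one geometric arrangement is possible; it has no improper symmetry element, so it exists as a pair of enantiomers (2 stereoisomers).

yes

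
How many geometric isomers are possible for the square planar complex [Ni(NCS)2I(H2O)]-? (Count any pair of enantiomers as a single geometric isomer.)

A square has two trans pairs of vertices; adjacent vertices are cis.
There are 2 geometric isomers: NCS cis; NCS trans.

2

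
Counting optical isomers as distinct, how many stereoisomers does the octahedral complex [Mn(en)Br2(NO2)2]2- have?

In an octahedral complex each vertex has one trans partner and four cis neighbours.
Each en is bidentate and must span two cis positions.
There are 3 geometric isomers: Br trans, NO2 cis; Br cis, NO2 cis (chiral); Br cis, NO2 trans.
One of these lacks any improper symmetry element and so occurs as an enantiomeric pair, giving 3 + 1 = 4 stereoisomers in total.

4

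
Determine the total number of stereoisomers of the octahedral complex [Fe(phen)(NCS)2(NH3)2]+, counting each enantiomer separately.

In an octahedral complex each vertex has one trans partner and four cis neighbours.
Each phen is bidentate and must span two cis positions.
Systematic placement gives 3 geometric isomers: NCS trans, NH3 cis; NCS cis, NH3 cis (chiral); NCS cis, NH3 trans.
One of these lacks any improper symmetry element and so occurs as an enantiomeric pair, giving 3 + 1 = 4 stereoisomers in total.

4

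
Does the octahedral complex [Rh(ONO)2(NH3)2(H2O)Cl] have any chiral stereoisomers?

The six octahedral sites form three mutually perpendicular trans pairs.
Working through the distinct placements yields 6 geometric isomers: ONO trans, NH3 trans; ONO cis, NH3 cis (3 arrangements, 2 chiral); ONO trans, NH3 cis; ONO cis, NH3 trans.
Of these, 2 lack any improper symmetry element and so occur as enantiomeric pairs, giving 6 + 2 = 8 stereoisomers in total.

yes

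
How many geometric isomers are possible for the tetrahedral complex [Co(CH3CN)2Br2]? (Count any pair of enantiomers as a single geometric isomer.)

All four vertices of a tetrahedron are equivalent and mutually adjacent, so cis/trans isomerism cannot arise.
Only one geometric arrangement is possible.

1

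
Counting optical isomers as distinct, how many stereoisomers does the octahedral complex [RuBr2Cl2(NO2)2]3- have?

6

There are 5 geometric isomers: Br trans, Cl trans, NO2 trans; Br trans, Cl cis, NO2 cis; Br cis, Cl cis, NO2 trans; Br cis, Cl cis, NO2 cis (chiral); Br cis, Cl trans, NO2 cis.
One of these lacks any improper symmetry element and so occurs as an enantiomeric pair, giving 5 + 1 = 6 stereoisomers in total.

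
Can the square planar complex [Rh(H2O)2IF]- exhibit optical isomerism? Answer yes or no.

In a square planar complex each vertex has one trans partner and two cis neighbours.
The distinct arrangements are (2 in all): H2O cis; H2O trans.
Each arrangement has an internal mirror plane or centre of symmetry, so none is chiral.

no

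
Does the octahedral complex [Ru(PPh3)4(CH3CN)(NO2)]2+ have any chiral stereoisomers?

no

The six octahedral sites form three mutually perpendicular trans pairs.
Systematic placement gives 2 geometric isomers: CH3CN and NO2 mutually trans; CH3CN and NO2 mutually cis.
Each arrangement has an internal mirror plane or centre of symmetry, so none is chiral.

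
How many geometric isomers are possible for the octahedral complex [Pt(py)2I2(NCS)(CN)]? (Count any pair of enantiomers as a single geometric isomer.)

There are 6 geometric isomers: py trans, I cis; py cis, I cis (3 arrangements, 2 chiral); py trans, I trans; py cis, I trans.

6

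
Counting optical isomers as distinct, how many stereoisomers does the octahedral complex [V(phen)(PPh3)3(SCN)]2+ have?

2

In an octahedral complex each vertex has one trans partner and four cis neighbours.
Each phen is bidentate and must span two cis positions.
There are 2 geometric isomers: PPh3 mer; PPh3 fac.
Each arrangement has an internal mirror plane or centre of symmetry, so none is chiral.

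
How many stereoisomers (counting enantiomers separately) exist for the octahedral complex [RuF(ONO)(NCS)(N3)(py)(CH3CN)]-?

30

The six octahedral sites form three mutually perpendicular trans pairs.
Exhaustive case analysis gives 15 geometric isomers.
Of these, 15 lack any improper symmetry element and so occur as enantiomeric pairs, giving 15 + 15 = 30 stereoisomers in total.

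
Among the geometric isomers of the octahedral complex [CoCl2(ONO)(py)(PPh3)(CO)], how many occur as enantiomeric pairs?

An octahedron has six vertices in three trans pairs; every non-trans pair is cis.
Placing the ligands in turn and identifying arrangements related by rotation or reflection leaves 9 distinct geometric isomers.
Of these, 6 lack any improper symmetry element and so occur as enantiomeric pairs, giving 9 + 6 = 15 stereoisomers in total.

6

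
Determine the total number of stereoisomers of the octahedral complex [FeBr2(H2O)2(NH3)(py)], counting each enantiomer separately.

8

In an octahedral complex each vertex has one trans partner and four cis neighbours.
Working through the distinct placements yields 6 geometric isomers: Br trans, H2O trans; Br trans, H2O cis; Br cis, H2O cis (3 arrangements, 2 chiral); Br cis, H2O trans.
Of these, 2 lack any improper symmetry element and so occur as enantiomeric pairs, giving 6 + 2 = 8 stereoisomers in total.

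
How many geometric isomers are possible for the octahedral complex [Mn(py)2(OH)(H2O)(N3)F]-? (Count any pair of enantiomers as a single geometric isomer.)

Systematic enumeration (placing each ligand type in turn and discarding arrangements equivalent by rotation or reflection) gives 9 geometric isomers.

9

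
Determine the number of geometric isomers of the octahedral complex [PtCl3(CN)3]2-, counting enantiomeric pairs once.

An octahedron has six vertices in three trans pairs; every non-trans pair is cis.
Systematic placement gives 2 geometric isomers: Cl mer; Cl fac.

2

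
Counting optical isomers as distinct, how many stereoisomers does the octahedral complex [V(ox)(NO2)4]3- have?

An octahedron has six vertices in three trans pairs; every non-trans pair is cis.
Each ox is bidentate and must span two cis positions.
Only one geometric arrangement is possible.

1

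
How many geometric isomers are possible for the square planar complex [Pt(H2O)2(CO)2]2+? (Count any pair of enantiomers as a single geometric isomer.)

A square has two trans pairs of vertices; adjacent vertices are cis.
Systematic placement gives 2 geometric isomers: H2O cis; H2O trans.

2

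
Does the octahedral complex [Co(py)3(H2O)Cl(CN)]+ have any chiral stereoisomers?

An octahedron has six vertices in three trans pairs; every non-trans pair is cis.
Working through the distinct placements yields 4 geometric isomers: py mer (3 arrangements); py fac (chiral).
One of these lacks any improper symmetry element and so occurs as an enantiomeric pair, giving 4 + 1 = 5 stereoisomers in total.

yes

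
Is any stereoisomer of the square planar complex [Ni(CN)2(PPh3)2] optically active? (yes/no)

no

There are 2 geometric isomers: CN cis; CN trans.
Each arrangement has an internal mirror plane or centre of symmetry, so none is chiral.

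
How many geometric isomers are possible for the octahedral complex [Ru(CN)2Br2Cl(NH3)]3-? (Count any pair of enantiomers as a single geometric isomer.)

Working through the distinct placements yields 6 geometric isomers: CN trans, Br trans; CN cis, Br trans; CN cis, Br cis (3 arrangements, 2 chiral); CN trans, Br cis.

6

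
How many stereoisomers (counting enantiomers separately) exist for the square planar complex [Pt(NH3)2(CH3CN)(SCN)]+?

2

A square has two trans pairs of vertices; adjacent vertices are cis.
The distinct arrangements are (2 in all): NH3 cis; NH3 trans.
Each arrangement has an internal mirror plane or centre of symmetry, so none is chiral.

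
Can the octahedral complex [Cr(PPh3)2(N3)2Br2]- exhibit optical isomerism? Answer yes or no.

An octahedron has six vertices in three trans pairs; every non-trans pair is cis.
Systematic placement gives 5 geometric isomers: PPh3 trans, N3 trans, Br trans; PPh3 cis, N3 cis, Br trans; PPh3 trans, N3 cis, Br cis; PPh3 cis, N3 cis, Br cis (chiral); PPh3 cis, N3 trans, Br cis.
One of these lacks any improper symmetry element and so occurs as an enantiomeric pair, giving 5 + 1 = 6 stereoisomers in total.

yes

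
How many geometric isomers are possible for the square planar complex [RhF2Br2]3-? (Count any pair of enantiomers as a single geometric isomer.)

2

A square has two trans pairs of vertices; adjacent vertices are cis.
Working through the distinct placements yields 2 geometric isomers: F cis; F trans.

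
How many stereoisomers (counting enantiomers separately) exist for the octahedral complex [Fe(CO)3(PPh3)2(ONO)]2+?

3

The six octahedral sites form three mutually perpendicular trans pairs.
Systematic placement gives 3 geometric isomers: CO mer, PPh3 trans; CO mer, PPh3 cis; CO fac, PPh3 cis.
Each arrangement has an internal mirror plane or centre of symmetry, so none is chiral.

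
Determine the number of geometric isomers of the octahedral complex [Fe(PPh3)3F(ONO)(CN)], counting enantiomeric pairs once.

An octahedron has six vertices in three trans pairs; every non-trans pair is cis.
Working through the distinct placements yields 4 geometric isomers: PPh3 mer (3 arrangements); PPh3 fac (chiral).

4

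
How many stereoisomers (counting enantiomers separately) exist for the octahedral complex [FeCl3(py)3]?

The six octahedral sites form three mutually perpendicular trans pairs.
Working through the distinct placements yields 2 geometric isomers: Cl mer; Cl fac.
Each arrangement has an internal mirror plane or centre of symmetry, so none is chiral.

2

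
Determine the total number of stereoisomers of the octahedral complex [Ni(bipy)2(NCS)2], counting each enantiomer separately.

Each bipy is bidentate and must span two cis positions.
Systematic placement gives 2 geometric isomers: NCS trans; NCS cis (chiral).
One of these lacks any improper symmetry element and so occurs as an enantiomeric pair, giving 2 + 1 = 3 stereoisomers in total.

3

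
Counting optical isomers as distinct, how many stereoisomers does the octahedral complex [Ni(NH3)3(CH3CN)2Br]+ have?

3

The six octahedral sites form three mutually perpendicular trans pairs.
Systematic placement gives 3 geometric isomers: NH3 mer, CH3CN cis; NH3 mer, CH3CN trans; NH3 fac, CH3CN cis.
Each arrangement has an internal mirror plane or centre of symmetry, so none is chiral.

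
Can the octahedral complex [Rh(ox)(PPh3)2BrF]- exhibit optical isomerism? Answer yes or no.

Each ox is bidentate and must span two cis positions.
Systematic placement gives 4 geometric isomers: PPh3 cis (3 arrangements, 2 chiral); PPh3 trans.
Of these, 2 lack any improper symmetry element and so occur as enantiomeric pairs, giving 4 + 2 = 6 stereoisomers in total.

yes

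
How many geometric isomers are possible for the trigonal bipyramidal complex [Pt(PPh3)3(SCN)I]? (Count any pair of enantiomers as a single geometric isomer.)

4

A trigonal bipyramid has two axial and three equatorial sites, which are chemically inequivalent.
The distinct arrangements are (4 in all): SCN equatorial, I axial; SCN axial, I axial; SCN equatorial, I equatorial; SCN axial, I equatorial.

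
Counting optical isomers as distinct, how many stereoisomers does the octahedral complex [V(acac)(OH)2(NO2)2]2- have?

The six octahedral sites form three mutually perpendicular trans pairs.
Each acac is bidentate and must span two cis positions.
The distinct arrangements are (3 in all): OH cis, NO2 trans; OH cis, NO2 cis (chiral); OH trans, NO2 cis.
One of these lacks any improper symmetry element and so occurs as an enantiomeric pair, giving 3 + 1 = 4 stereoisomers in total.

4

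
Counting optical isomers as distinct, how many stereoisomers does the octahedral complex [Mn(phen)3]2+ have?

2

The six octahedral sites form three mutually perpendicular trans pairs.
Each phen is bidentate and must span two cis positions.
Only one geometric arrangement is possible; it has no improper symmetry element, so it exists as a pair of enantiomers (2 stereoisomers).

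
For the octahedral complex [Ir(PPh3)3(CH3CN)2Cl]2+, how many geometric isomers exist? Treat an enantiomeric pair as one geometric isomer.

The distinct arrangements are (3 in all): PPh3 mer, CH3CN trans; PPh3 mer, CH3CN cis; PPh3 fac, CH3CN cis.

3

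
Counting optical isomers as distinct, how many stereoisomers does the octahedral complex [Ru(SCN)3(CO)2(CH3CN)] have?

3

In an octahedral complex each vertex has one trans partner and four cis neighbours.
Systematic placement gives 3 geometric isomers: SCN mer, CO cis; SCN mer, CO trans; SCN fac, CO cis.
Each arrangement has an internal mirror plane or centre of symmetry, so none is chiral.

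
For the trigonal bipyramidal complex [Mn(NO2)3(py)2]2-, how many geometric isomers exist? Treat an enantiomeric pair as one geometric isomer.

A trigonal bipyramid has two axial and three equatorial sites, which are chemically inequivalent.
Systematic placement gives 3 geometric isomers: py both equatorial; py one axial, one equatorial; py both axial.

3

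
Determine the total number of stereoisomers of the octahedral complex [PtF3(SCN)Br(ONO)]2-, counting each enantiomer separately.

An octahedron has six vertices in three trans pairs; every non-trans pair is cis.
The distinct arrangements are (4 in all): F mer (3 arrangements); F fac (chiral).
One of these lacks any improper symmetry element and so occurs as an enantiomeric pair, giving 4 + 1 = 5 stereoisomers in total.

5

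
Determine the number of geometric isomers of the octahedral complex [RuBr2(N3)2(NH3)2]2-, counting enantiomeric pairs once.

5

The six octahedral sites form three mutually perpendicular trans pairs.
Working through the distinct placements yields 5 geometric isomers: Br trans, N3 trans, NH3 trans; Br trans, N3 cis, NH3 cis; Br cis, N3 cis, NH3 trans; Br cis, N3 cis, NH3 cis (chiral); Br cis, N3 trans, NH3 cis.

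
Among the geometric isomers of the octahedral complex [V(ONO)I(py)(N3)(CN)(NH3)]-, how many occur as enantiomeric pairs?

15

An octahedron has six vertices in three trans pairs; every non-trans pair is cis.
Placing the ligands in turn and identifying arrangements related by rotation or reflection leaves 15 distinct geometric isomers.
Of these, 15 lack any improper symmetry element and so occur as enantiomeric pairs, giving 15 + 15 = 30 stereoisomers in total.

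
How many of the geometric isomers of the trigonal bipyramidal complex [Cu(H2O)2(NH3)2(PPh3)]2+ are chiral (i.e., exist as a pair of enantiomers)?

In a trigonal bipyramid the two axial positions differ from the three equatorial ones.
Placing the ligands in turn and identifying arrangements related by rotation or reflection leaves 5 distinct geometric isomers.
One of these lacks any improper symmetry element and so occurs as an enantiomeric pair, giving 5 + 1 = 6 stereoisomers in total.

1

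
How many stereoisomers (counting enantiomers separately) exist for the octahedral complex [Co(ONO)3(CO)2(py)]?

3

In an octahedral complex each vertex has one trans partner and four cis neighbours.
Systematic placement gives 3 geometric isomers: ONO mer, CO trans; ONO fac, CO cis; ONO mer, CO cis.
Each arrangement has an internal mirror plane or centre of symmetry, so none is chiral.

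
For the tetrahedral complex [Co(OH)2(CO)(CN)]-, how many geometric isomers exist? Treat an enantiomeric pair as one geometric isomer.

All four vertices of a tetrahedron are equivalent and mutually adjacent, so cis/trans isomerism cannot arise.
Only one geometric arrangement is possible.

1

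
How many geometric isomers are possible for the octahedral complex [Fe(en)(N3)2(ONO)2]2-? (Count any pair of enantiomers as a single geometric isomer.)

3

The six octahedral sites form three mutually perpendicular trans pairs.
Each en is bidentate and must span two cis positions.
The distinct arrangements are (3 in all): N3 trans, ONO cis; N3 cis, ONO cis (chiral); N3 cis, ONO trans.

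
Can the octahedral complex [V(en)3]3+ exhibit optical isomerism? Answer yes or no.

yes

In an octahedral complex each vertex has one trans partner and four cis neighbours.
Each en is bidentate and must span two cis positions.
Only one geometric arrangement is possible; it has no improper symmetry element, so it exists as a pair of enantiomers (2 stereoisomers).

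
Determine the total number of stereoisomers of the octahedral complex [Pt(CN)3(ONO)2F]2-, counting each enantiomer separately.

3

The six octahedral sites form three mutually perpendicular trans pairs.
Working through the distinct placements yields 3 geometric isomers: CN mer, ONO trans; CN mer, ONO cis; CN fac, ONO cis.
Each arrangement has an internal mirror plane or centre of symmetry, so none is chiral.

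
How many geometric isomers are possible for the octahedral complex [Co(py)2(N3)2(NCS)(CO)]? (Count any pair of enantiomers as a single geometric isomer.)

6

The six octahedral sites form three mutually perpendicular trans pairs.
Working through the distinct placements yields 6 geometric isomers: py trans, N3 cis; py cis, N3 cis (3 arrangements, 2 chiral); py trans, N3 trans; py cis, N3 trans.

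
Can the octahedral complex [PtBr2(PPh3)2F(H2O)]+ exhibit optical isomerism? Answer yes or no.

yes

An octahedron has six vertices in three trans pairs; every non-trans pair is cis.
The distinct arrangements are (6 in all): Br trans, PPh3 trans; Br trans, PPh3 cis; Br cis, PPh3 trans; Br cis, PPh3 cis (3 arrangements, 2 chiral).
Of these, 2 lack any improper symmetry element and so occur as enantiomeric pairs, giving 6 + 2 = 8 stereoisomers in total.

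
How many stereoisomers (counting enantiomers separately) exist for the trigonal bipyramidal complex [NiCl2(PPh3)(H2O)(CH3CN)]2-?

10

A trigonal bipyramid has two axial and three equatorial sites, which are chemically inequivalent.
Placing the ligands in turn and identifying arrangements related by rotation or reflection leaves 7 distinct geometric isomers.
Of these, 3 lack any improper symmetry element and so occur as enantiomeric pairs, giving 7 + 3 = 10 stereoisomers in total.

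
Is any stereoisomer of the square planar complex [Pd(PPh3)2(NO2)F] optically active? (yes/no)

no

In a square planar complex each vertex has one trans partner and two cis neighbours.
Working through the distinct placements yields 2 geometric isomers: PPh3 cis; PPh3 trans.
Each arrangement has an internal mirror plane or centre of symmetry, so none is chiral.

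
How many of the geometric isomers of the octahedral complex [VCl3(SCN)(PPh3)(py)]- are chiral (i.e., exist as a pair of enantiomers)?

The distinct arrangements are (4 in all): Cl mer (3 arrangements); Cl fac (chiral).
One of these lacks any improper symmetry element and so occurs as an enantiomeric pair, giving 4 + 1 = 5 stereoisomers in total.

1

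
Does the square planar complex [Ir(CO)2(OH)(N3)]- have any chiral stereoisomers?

In a square planar complex each vertex has one trans partner and two cis neighbours.
Working through the distinct placements yields 2 geometric isomers: CO cis; CO trans.
Each arrangement has an internal mirror plane or centre of symmetry, so none is chiral.

no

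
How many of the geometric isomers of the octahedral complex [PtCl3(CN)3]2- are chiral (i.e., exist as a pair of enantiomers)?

0

The distinct arrangements are (2 in all): Cl mer; Cl fac.
Each arrangement has an internal mirror plane or centre of symmetry, so none is chiral.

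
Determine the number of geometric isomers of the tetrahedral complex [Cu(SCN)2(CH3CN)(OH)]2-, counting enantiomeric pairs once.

In a tetrahedral complex all four positions are equivalent and every pair of ligands is adjacent — there is no cis/trans distinction.
Only one geometric arrangement is possible.

1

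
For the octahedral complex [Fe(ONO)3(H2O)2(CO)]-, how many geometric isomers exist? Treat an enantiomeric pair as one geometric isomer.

Systematic placement gives 3 geometric isomers: ONO mer, H2O cis; ONO mer, H2O trans; ONO fac, H2O cis.

3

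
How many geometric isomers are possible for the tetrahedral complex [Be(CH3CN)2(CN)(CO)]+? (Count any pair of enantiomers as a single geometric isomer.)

1

In a tetrahedral complex all four positions are equivalent and every pair of ligands is adjacent — there is no cis/trans distinction.
Only one geometric arrangement is possible.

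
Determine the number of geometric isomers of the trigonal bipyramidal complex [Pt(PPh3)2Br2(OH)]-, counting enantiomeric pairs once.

5

In a trigonal bipyramid the two axial positions differ from the three equatorial ones.
Systematic enumeration (placing each ligand type in turn and discarding arrangements equivalent by rotation or reflection) gives 5 geometric isomers.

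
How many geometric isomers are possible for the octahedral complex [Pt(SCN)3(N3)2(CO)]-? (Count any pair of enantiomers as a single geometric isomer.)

3

An octahedron has six vertices in three trans pairs; every non-trans pair is cis.
Working through the distinct placements yields 3 geometric isomers: SCN mer, N3 cis; SCN mer, N3 trans; SCN fac, N3 cis.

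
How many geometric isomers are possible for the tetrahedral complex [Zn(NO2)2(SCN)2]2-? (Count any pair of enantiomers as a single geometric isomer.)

1

Only one geometric arrangement is possible.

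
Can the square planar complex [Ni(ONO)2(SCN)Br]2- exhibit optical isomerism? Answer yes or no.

In a square planar complex each vertex has one trans partner and two cis neighbours.
Working through the distinct placements yields 2 geometric isomers: ONO cis; ONO trans.
Each arrangement has an internal mirror plane or centre of symmetry, so none is chiral.

no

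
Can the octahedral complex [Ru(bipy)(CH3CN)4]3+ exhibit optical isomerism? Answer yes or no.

no

Each bipy is bidentate and must span two cis positions.
Only one geometric arrangement is possible.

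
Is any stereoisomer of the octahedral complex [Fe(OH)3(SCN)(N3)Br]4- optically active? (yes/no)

yes

An octahedron has six vertices in three trans pairs; every non-trans pair is cis.
There are 4 geometric isomers: OH mer (3 arrangements); OH fac (chiral).
One of these lacks any improper symmetry element and so occurs as an enantiomeric pair, giving 4 + 1 = 5 stereoisomers in total.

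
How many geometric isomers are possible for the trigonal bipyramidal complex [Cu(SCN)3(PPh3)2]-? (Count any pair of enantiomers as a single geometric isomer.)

3

A trigonal bipyramid has two axial and three equatorial sites, which are chemically inequivalent.
The distinct arrangements are (3 in all): PPh3 both axial; PPh3 one axial, one equatorial; PPh3 both equatorial.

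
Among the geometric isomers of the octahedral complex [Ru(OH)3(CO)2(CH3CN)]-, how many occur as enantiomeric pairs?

The six octahedral sites form three mutually perpendicular trans pairs.
Systematic placement gives 3 geometric isomers: OH mer, CO cis; OH mer, CO trans; OH fac, CO cis.
Each arrangement has an internal mirror plane or centre of symmetry, so none is chiral.

0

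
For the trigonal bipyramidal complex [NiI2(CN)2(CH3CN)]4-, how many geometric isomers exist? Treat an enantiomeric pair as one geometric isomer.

5

A trigonal bipyramid has two axial and three equatorial sites, which are chemically inequivalent.
Systematic enumeration (placing each ligand type in turn and discarding arrangements equivalent by rotation or reflection) gives 5 geometric isomers.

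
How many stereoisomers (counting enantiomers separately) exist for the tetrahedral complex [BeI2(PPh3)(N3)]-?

1

All four vertices of a tetrahedron are equivalent and mutually adjacent, so cis/trans isomerism cannot arise.
Only one geometric arrangement is possible.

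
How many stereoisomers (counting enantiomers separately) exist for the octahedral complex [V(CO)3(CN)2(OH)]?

3

Systematic placement gives 3 geometric isomers: CO mer, CN trans; CO fac, CN cis; CO mer, CN cis.
Each arrangement has an internal mirror plane or centre of symmetry, so none is chiral.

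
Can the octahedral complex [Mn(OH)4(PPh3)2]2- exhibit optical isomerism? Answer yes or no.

The distinct arrangements are (2 in all): PPh3 trans; PPh3 cis.
Each arrangement has an internal mirror plane or centre of symmetry, so none is chiral.

no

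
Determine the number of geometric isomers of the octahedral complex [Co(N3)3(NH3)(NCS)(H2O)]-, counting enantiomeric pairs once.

An octahedron has six vertices in three trans pairs; every non-trans pair is cis.
Systematic placement gives 4 geometric isomers: N3 mer (3 arrangements); N3 fac (chiral).

4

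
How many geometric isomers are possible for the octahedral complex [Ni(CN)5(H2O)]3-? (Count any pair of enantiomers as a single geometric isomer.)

1

Only one geometric arrangement is possible.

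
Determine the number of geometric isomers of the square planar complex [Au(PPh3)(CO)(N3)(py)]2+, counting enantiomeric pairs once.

Working through the distinct placements yields 3 geometric isomers: (CO/PPh3 trans, N3/py trans); (CO/py trans, N3/PPh3 trans); (CO/N3 trans, PPh3/py trans).

3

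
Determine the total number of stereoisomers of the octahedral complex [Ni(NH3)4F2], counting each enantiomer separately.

2

An octahedron has six vertices in three trans pairs; every non-trans pair is cis.
Working through the distinct placements yields 2 geometric isomers: F trans; F cis.
Each arrangement has an internal mirror plane or centre of symmetry, so none is chiral.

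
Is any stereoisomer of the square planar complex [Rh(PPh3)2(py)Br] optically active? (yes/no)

no

A square has two trans pairs of vertices; adjacent vertices are cis.
Systematic placement gives 2 geometric isomers: PPh3 cis; PPh3 trans.
Each arrangement has an internal mirror plane or centre of symmetry, so none is chiral.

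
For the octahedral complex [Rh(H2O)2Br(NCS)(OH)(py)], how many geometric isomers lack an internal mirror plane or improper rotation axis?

In an octahedral complex each vertex has one trans partner and four cis neighbours.
Systematic enumeration (placing each ligand type in turn and discarding arrangements equivalent by rotation or reflection) gives 9 geometric isomers.
Of these, 6 lack any improper symmetry element and so occur as enantiomeric pairs, giving 9 + 6 = 15 stereoisomers in total.

6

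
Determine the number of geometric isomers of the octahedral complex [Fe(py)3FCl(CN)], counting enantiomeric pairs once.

4

The six octahedral sites form three mutually perpendicular trans pairs.
There are 4 geometric isomers: py mer (3 arrangements); py fac (chiral).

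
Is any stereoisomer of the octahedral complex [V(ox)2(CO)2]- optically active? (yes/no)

yes

An octahedron has six vertices in three trans pairs; every non-trans pair is cis.
Each ox is bidentate and must span two cis positions.
The distinct arrangements are (2 in all): CO trans; CO cis (chiral).
One of these lacks any improper symmetry element and so occurs as an enantiomeric pair, giving 2 + 1 = 3 stereoisomers in total.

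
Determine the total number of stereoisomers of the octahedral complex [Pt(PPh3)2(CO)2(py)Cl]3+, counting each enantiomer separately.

Working through the distinct placements yields 6 geometric isomers: PPh3 cis, CO trans; PPh3 trans, CO trans; PPh3 cis, CO cis (3 arrangements, 2 chiral); PPh3 trans, CO cis.
Of these, 2 lack any improper symmetry element and so occur as enantiomeric pairs, giving 6 + 2 = 8 stereoisomers in total.

8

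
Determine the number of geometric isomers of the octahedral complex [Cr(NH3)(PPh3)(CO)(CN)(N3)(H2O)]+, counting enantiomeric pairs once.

In an octahedral complex each vertex has one trans partner and four cis neighbours.
Placing the ligands in turn and identifying arrangements related by rotation or reflection leaves 15 distinct geometric isomers.

15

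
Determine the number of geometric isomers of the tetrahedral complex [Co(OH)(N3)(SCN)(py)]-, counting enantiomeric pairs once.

1

In a tetrahedral complex all four positions are equivalent and every pair of ligands is adjacent — there is no cis/trans distinction.
Only one geometric arrangement is possible; it has no improper symmetry element, so it exists as a pair of enantiomers (2 stereoisomers).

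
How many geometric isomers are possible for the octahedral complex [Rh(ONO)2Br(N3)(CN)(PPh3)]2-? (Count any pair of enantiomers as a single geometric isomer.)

In an octahedral complex each vertex has one trans partner and four cis neighbours.
Placing the ligands in turn and identifying arrangements related by rotation or reflection leaves 9 distinct geometric isomers.

9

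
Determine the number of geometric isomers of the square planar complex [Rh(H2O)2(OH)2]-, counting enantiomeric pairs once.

A square has two trans pairs of vertices; adjacent vertices are cis.
The distinct arrangements are (2 in all): H2O cis; H2O trans.

2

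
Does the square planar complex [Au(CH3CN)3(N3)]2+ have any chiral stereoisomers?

In a square planar complex each vertex has one trans partner and two cis neighbours.
Only one geometric arrangement is possible.

no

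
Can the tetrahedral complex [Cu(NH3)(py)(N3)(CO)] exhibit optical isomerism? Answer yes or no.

yes

In a tetrahedral complex all four positions are equivalent and every pair of ligands is adjacent — there is no cis/trans distinction.
Only one geometric arrangement is possible; it has no improper symmetry element, so it exists as a pair of enantiomers (2 stereoisomers).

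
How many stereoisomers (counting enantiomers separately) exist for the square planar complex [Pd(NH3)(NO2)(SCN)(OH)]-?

3

The distinct arrangements are (3 in all): (NH3/OH trans, NO2/SCN trans); (NH3/SCN trans, NO2/OH trans); (NH3/NO2 trans, OH/SCN trans).
Each arrangement has an internal mirror plane or centre of symmetry, so none is chiral.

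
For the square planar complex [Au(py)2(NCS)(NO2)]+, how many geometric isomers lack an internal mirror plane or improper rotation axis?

A square has two trans pairs of vertices; adjacent vertices are cis.
The distinct arrangements are (2 in all): py cis; py trans.
Each arrangement has an internal mirror plane or centre of symmetry, so none is chiral.

0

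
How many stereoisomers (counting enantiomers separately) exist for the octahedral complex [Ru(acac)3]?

2

The six octahedral sites form three mutually perpendicular trans pairs.
Each acac is bidentate and must span two cis positions.
Only one geometric arrangement is possible; it has no improper symmetry element, so it exists as a pair of enantiomers (2 stereoisomers).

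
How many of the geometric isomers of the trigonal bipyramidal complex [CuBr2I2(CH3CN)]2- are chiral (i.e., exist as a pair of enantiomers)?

1

In a trigonal bipyramid the two axial positions differ from the three equatorial ones.
Placing the ligands in turn and identifying arrangements related by rotation or reflection leaves 5 distinct geometric isomers.
One of these lacks any improper symmetry element and so occurs as an enantiomeric pair, giving 5 + 1 = 6 stereoisomers in total.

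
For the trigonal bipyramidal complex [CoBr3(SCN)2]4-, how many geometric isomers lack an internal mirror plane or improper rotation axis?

In a trigonal bipyramid the two axial positions differ from the three equatorial ones.
Systematic placement gives 3 geometric isomers: SCN both equatorial; SCN one axial, one equatorial; SCN both axial.
Each arrangement has an internal mirror plane or centre of symmetry, so none is chiral.

0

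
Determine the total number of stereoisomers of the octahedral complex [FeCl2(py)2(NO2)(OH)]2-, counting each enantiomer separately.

8

The distinct arrangements are (6 in all): Cl trans, py trans; Cl trans, py cis; Cl cis, py trans; Cl cis, py cis (3 arrangements, 2 chiral).
Of these, 2 lack any improper symmetry element and so occur as enantiomeric pairs, giving 6 + 2 = 8 stereoisomers in total.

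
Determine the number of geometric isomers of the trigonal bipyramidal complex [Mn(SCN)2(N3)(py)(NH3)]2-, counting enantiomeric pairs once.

In a trigonal bipyramid the two axial positions differ from the three equatorial ones.
Placing the ligands in turn and identifying arrangements related by rotation or reflection leaves 7 distinct geometric isomers.

7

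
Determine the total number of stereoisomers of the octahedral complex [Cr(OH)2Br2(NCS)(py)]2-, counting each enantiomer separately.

8

Working through the distinct placements yields 6 geometric isomers: OH cis, Br trans; OH trans, Br trans; OH cis, Br cis (3 arrangements, 2 chiral); OH trans, Br cis.
Of these, 2 lack any improper symmetry element and so occur as enantiomeric pairs, giving 6 + 2 = 8 stereoisomers in total.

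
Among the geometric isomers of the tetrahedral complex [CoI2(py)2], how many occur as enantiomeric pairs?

In a tetrahedral complex all four positions are equivalent and every pair of ligands is adjacent — there is no cis/trans distinction.
Only one geometric arrangement is possible.

0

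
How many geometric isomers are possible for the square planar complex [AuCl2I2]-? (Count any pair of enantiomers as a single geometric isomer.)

2

In a square planar complex each vertex has one trans partner and two cis neighbours.
Working through the distinct placements yields 2 geometric isomers: Cl cis; Cl trans.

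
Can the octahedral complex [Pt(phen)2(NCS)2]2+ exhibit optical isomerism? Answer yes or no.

An octahedron has six vertices in three trans pairs; every non-trans pair is cis.
Each phen is bidentate and must span two cis positions.
Working through the distinct placements yields 2 geometric isomers: NCS trans; NCS cis (chiral).
One of these lacks any improper symmetry element and so occurs as an enantiomeric pair, giving 2 + 1 = 3 stereoisomers in total.

yes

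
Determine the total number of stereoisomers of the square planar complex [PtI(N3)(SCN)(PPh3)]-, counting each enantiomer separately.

3

In a square planar complex each vertex has one trans partner and two cis neighbours.
Systematic placement gives 3 geometric isomers: (I/PPh3 trans, N3/SCN trans); (I/SCN trans, N3/PPh3 trans); (I/N3 trans, PPh3/SCN trans).
Each arrangement has an internal mirror plane or centre of symmetry, so none is chiral.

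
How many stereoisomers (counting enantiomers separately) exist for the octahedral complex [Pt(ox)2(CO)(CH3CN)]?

An octahedron has six vertices in three trans pairs; every non-trans pair is cis.
Each ox is bidentate and must span two cis positions.
Working through the distinct placements yields 2 geometric isomers: CO and CH3CN mutually trans; CO and CH3CN mutually cis (chiral).
One of these lacks any improper symmetry element and so occurs as an enantiomeric pair, giving 2 + 1 = 3 stereoisomers in total.

3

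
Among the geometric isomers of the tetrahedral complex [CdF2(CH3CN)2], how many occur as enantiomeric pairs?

In a tetrahedral complex all four positions are equivalent and every pair of ligands is adjacent — there is no cis/trans distinction.
Only one geometric arrangement is possible.

0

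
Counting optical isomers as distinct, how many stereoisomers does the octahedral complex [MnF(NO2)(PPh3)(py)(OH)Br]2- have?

30

An octahedron has six vertices in three trans pairs; every non-trans pair is cis.
Exhaustive case analysis gives 15 geometric isomers.
Of these, 15 lack any improper symmetry element and so occur as enantiomeric pairs, giving 15 + 15 = 30 stereoisomers in total.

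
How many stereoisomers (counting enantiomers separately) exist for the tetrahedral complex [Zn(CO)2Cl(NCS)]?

1

All four vertices of a tetrahedron are equivalent and mutually adjacent, so cis/trans isomerism cannot arise.
Only one geometric arrangement is possible.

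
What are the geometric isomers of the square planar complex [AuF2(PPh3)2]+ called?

A square has two trans pairs of vertices; adjacent vertices are cis.
Systematic placement gives 2 geometric isomers: F cis; F trans.

cis and trans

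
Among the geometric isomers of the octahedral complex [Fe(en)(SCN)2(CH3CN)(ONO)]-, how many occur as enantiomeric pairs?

2

An octahedron has six vertices in three trans pairs; every non-trans pair is cis.
Each en is bidentate and must span two cis positions.
Working through the distinct placements yields 4 geometric isomers: SCN cis (3 arrangements, 2 chiral); SCN trans.
Of these, 2 lack any improper symmetry element and so occur as enantiomeric pairs, giving 4 + 2 = 6 stereoisomers in total.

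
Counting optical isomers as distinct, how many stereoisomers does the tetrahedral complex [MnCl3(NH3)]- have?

Only one geometric arrangement is possible.

1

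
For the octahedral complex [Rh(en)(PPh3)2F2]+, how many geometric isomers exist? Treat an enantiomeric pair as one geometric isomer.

An octahedron has six vertices in three trans pairs; every non-trans pair is cis.
Each en is bidentate and must span two cis positions.
Working through the distinct placements yields 3 geometric isomers: PPh3 cis, F trans; PPh3 cis, F cis (chiral); PPh3 trans, F cis.

3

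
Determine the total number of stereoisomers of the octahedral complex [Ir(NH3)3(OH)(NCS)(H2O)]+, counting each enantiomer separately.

An octahedron has six vertices in three trans pairs; every non-trans pair is cis.
There are 4 geometric isomers: NH3 mer (3 arrangements); NH3 fac (chiral).
One of these lacks any improper symmetry element and so occurs as an enantiomeric pair, giving 4 + 1 = 5 stereoisomers in total.

5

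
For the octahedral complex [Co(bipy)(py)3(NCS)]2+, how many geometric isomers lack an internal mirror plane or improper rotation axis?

Each bipy is bidentate and must span two cis positions.
There are 2 geometric isomers: py mer; py fac.
Each arrangement has an internal mirror plane or centre of symmetry, so none is chiral.

0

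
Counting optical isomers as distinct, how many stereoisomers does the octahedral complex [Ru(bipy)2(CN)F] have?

3

In an octahedral complex each vertex has one trans partner and four cis neighbours.
Each bipy is bidentate and must span two cis positions.
Systematic placement gives 2 geometric isomers: CN and F mutually trans; CN and F mutually cis (chiral).
One of these lacks any improper symmetry element and so occurs as an enantiomeric pair, giving 2 + 1 = 3 stereoisomers in total.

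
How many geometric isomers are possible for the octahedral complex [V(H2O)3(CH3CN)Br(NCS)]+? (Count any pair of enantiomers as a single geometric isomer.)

4

There are 4 geometric isomers: H2O mer (3 arrangements); H2O fac (chiral).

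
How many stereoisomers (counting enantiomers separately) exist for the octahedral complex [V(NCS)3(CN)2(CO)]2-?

In an octahedral complex each vertex has one trans partner and four cis neighbours.
There are 3 geometric isomers: NCS mer, CN trans; NCS mer, CN cis; NCS fac, CN cis.
Each arrangement has an internal mirror plane or centre of symmetry, so none is chiral.

3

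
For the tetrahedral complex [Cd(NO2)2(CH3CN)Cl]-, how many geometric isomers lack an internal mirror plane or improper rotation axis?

All four vertices of a tetrahedron are equivalent and mutually adjacent, so cis/trans isomerism cannot arise.
Only one geometric arrangement is possible.

0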